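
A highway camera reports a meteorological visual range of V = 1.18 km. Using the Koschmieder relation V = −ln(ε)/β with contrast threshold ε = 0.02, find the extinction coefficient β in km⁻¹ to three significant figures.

3.32 km⁻¹

β = −ln(0.02) / V = 3.912 / 1.18 = 3.3153 km⁻¹.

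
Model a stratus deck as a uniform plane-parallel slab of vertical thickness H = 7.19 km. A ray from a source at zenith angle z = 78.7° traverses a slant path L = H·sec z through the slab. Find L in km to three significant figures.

sec z = 1/cos 78.7° = 5.1034.
L = 7.19 × 5.1034 = 36.694 km.

36.7 km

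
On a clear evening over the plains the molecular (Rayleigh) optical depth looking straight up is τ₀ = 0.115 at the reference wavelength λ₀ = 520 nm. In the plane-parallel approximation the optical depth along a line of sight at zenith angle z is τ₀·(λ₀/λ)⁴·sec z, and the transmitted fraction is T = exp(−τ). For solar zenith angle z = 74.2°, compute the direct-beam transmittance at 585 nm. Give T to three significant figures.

0.768

sec 74.2° = 3.6727.
τ = 0.115 × (520/585)⁴ × 3.6727 = 0.115 × 0.6243 × 3.6727 = 0.2637.
T = exp(−0.2637) = 0.7682.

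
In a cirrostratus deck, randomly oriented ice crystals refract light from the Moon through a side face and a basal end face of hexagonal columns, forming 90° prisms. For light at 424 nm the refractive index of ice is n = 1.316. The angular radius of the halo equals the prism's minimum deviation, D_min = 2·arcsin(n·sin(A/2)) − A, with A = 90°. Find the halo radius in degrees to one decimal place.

n·sin(A/2) = 1.316 × sin 45° = 1.316 × 0.7071 = 0.9306.
D_min = 2·arcsin(0.9306) − 90° = 2 × 68.521° − 90° = 47.042°.

47.0°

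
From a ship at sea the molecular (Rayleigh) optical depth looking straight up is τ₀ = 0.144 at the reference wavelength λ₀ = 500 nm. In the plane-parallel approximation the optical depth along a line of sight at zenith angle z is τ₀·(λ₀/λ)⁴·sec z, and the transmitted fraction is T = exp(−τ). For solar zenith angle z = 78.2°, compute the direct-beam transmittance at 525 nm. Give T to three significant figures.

sec 78.2° = 4.8901.
τ = 0.144 × (500/525)⁴ × 4.8901 = 0.144 × 0.8227 × 4.8901 = 0.5793.
T = exp(−0.5793) = 0.5603.

0.560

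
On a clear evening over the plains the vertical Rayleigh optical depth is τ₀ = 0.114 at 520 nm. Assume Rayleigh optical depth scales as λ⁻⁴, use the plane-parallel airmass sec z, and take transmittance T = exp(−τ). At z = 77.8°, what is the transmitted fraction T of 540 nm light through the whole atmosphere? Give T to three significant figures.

sec 77.8° = 4.7321.
τ = 0.114 × (520/540)⁴ × 4.7321 = 0.114 × 0.8599 × 4.7321 = 0.4639.
T = exp(−0.4639) = 0.6288.

0.629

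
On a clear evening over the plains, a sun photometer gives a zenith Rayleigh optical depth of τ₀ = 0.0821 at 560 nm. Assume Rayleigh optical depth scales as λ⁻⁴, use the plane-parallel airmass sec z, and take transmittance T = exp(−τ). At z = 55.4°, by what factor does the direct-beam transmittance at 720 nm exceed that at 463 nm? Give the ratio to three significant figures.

1.29

Airmass: sec 55.4° = 1.7610.
τ(720 nm) = 0.0821 × (560/720)⁴ × 1.7610 = 0.0821 × 0.3660 × 1.7610 = 0.0529.
τ(463 nm) = 0.0821 × (560/463)⁴ × 1.7610 = 0.0821 × 2.1401 × 1.7610 = 0.3094.
T(720)/T(463) = exp(τ_B − τ_A) = exp(0.2565) = 1.2924.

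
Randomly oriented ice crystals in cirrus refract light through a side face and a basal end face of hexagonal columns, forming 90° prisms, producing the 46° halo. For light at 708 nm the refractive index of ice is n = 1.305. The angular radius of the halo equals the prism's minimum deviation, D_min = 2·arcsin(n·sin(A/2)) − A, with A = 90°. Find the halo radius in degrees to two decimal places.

44.67°

n·sin(A/2) = 1.305 × sin 45° = 1.305 × 0.7071 = 0.9228.
D_min = 2·arcsin(0.9228) − 90° = 2 × 67.335° − 90° = 44.670°.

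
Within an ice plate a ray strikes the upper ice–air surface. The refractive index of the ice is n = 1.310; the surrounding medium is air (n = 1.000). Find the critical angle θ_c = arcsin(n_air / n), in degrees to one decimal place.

49.8°

sin θ_c = n_air / n = 1.000 / 1.310 = 0.7634.
θ_c = arcsin(0.7634) = 49.76°.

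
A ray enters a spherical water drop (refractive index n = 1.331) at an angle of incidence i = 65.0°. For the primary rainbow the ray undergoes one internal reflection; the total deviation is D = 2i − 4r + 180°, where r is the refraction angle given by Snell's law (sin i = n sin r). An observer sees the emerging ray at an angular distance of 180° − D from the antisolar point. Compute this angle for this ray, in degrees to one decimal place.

sin r = sin 65.0° / 1.331 = 0.9063/1.331 = 0.6809; r = 42.92°.
D = 2·65.0° − 4·42.92° + 180° = 130.00° − 171.66° + 180° = 138.34°.
Angle from antisolar point = 180° − D = 41.66°.

41.7°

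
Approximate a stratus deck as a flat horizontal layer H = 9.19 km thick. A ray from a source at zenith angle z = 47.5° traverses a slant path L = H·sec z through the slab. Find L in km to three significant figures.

13.6 km

sec z = 1/cos 47.5° = 1.4802.
L = 9.19 × 1.4802 = 13.603 km.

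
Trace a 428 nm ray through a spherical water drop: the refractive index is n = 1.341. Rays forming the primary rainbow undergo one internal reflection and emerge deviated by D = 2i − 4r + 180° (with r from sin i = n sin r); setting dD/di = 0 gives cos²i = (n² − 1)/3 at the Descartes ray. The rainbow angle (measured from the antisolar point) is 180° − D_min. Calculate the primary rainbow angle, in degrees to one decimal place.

40.9°

cos²i = (1.79828 − 1)/3 = 0.26609; i = arccos(0.51584) = 58.946°.
sin r = sin 58.946°/1.341 = 0.63884; r = 39.705°.
D_min = 2·58.946° − 4·39.705° + 180° = 139.071°.
Rainbow angle = 180° − D_min = 40.929°.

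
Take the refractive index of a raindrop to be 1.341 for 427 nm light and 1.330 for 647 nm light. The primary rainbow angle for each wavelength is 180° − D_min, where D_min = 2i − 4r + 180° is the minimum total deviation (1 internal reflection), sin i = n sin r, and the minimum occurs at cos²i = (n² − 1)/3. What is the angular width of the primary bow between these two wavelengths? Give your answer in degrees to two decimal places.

At 427 nm (n = 1.341): cos²i = 0.26609 → i = 58.946°, r = 39.705°, D_min = 139.071°, rainbow angle = 40.929°.
At 647 nm (n = 1.330): cos²i = 0.25630 → i = 59.585°, r = 40.422°, D_min = 137.484°, rainbow angle = 42.516°.
Angular width = |40.929° − 42.516°| = 1.588°.

1.59°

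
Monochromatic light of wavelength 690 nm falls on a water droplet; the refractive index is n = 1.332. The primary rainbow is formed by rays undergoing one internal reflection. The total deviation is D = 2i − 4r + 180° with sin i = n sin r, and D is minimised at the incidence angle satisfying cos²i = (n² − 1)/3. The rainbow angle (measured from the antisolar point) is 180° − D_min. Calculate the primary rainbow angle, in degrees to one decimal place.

cos²i = (1.77422 − 1)/3 = 0.25807; i = arccos(0.50801) = 59.469°.
sin r = sin 59.469°/1.332 = 0.64666; r = 40.290°.
D_min = 2·59.469° − 4·40.290° + 180° = 137.776°.
Rainbow angle = 180° − D_min = 42.224°.

42.2°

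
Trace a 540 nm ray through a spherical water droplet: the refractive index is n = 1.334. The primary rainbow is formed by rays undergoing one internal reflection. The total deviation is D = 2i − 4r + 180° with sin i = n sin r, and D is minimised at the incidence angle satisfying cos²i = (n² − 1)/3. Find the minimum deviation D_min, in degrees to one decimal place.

138.1°

cos²i = (1.77956 − 1)/3 = 0.25985; i = arccos(0.50976) = 59.352°.
sin r = sin 59.352°/1.334 = 0.64492; r = 40.159°.
D_min = 2·59.352° − 4·40.159° + 180° = 138.067°.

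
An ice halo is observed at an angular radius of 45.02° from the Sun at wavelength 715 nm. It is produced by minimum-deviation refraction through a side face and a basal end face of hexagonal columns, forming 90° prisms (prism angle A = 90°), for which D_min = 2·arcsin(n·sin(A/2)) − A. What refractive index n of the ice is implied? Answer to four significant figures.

Rearranging: n = sin((D_min + A)/2) / sin(A/2).
(D_min + A)/2 = (45.02° + 90°)/2 = 67.510°.
n = sin 67.510° / sin 45° = 0.9239 / 0.7071 = 1.3067.

1.307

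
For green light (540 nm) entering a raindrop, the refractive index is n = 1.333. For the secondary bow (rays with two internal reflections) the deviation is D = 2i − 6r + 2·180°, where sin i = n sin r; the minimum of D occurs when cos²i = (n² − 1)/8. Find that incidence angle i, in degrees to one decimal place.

71.8°

cos²i = (1.333² − 1)/8 = (1.77689 − 1)/8 = 0.09711.
cos i = 0.31163, so i = 71.843°.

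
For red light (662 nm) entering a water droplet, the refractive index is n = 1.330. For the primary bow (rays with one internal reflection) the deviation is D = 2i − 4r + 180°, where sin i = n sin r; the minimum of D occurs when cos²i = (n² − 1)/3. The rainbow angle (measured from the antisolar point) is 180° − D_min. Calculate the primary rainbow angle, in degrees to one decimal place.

cos²i = (1.76890 − 1)/3 = 0.25630; i = arccos(0.50626) = 59.585°.
sin r = sin 59.585°/1.330 = 0.64841; r = 40.422°.
D_min = 2·59.585° − 4·40.422° + 180° = 137.484°.
Rainbow angle = 180° − D_min = 42.516°.

42.5°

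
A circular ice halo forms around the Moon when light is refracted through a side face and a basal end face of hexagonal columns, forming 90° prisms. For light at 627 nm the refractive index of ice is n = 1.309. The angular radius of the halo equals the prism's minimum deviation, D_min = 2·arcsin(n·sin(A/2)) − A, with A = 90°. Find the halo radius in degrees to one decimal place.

n·sin(A/2) = 1.309 × sin 45° = 1.309 × 0.7071 = 0.9256.
D_min = 2·arcsin(0.9256) − 90° = 2 × 67.759° − 90° = 45.519°.

45.5°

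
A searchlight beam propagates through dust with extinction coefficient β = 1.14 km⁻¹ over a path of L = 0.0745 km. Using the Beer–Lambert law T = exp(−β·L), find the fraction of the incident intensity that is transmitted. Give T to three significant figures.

0.919

τ = β·L = 1.14 × 0.0745 = 0.0849.
T = exp(−0.0849) = 0.9186.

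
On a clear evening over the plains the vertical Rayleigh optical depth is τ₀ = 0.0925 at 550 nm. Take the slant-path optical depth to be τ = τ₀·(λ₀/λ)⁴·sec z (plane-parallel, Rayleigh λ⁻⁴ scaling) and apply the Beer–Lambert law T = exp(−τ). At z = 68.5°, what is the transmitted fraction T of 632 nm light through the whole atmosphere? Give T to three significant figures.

0.865

sec 68.5° = 2.7285.
τ = 0.0925 × (550/632)⁴ × 2.7285 = 0.0925 × 0.5736 × 2.7285 = 0.1448.
T = exp(−0.1448) = 0.8652.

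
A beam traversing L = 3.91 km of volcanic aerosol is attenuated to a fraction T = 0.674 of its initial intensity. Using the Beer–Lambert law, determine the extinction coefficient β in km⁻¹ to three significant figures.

0.101 km⁻¹

Beer–Lambert: T = exp(−βL) ⇒ β = −ln(T)/L = −ln(0.674)/3.91 = 0.3945/3.91 = 0.1009 km⁻¹.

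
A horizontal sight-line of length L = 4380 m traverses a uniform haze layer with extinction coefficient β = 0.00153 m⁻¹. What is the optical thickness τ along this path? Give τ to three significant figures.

τ = β·L = 0.00153 × 4380 = 6.7014.

6.70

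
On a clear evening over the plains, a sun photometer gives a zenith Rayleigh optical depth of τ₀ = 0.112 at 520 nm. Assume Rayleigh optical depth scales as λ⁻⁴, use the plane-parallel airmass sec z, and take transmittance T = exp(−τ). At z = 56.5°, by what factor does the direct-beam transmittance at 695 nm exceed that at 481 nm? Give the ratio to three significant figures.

Airmass: sec 56.5° = 1.8118.
τ(695 nm) = 0.112 × (520/695)⁴ × 1.8118 = 0.112 × 0.3134 × 1.8118 = 0.0636.
τ(481 nm) = 0.112 × (520/481)⁴ × 1.8118 = 0.112 × 1.3659 × 1.8118 = 0.2772.
T(695)/T(481) = exp(τ_B − τ_A) = exp(0.2136) = 1.2381.

1.24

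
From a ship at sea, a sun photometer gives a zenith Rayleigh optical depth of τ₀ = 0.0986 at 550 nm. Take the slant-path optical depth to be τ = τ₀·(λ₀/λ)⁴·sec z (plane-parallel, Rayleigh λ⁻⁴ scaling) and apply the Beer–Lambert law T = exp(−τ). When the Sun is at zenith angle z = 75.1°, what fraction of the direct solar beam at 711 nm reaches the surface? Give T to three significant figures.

sec 75.1° = 3.8890.
τ = 0.0986 × (550/711)⁴ × 3.8890 = 0.0986 × 0.3581 × 3.8890 = 0.1373.
T = exp(−0.1373) = 0.8717.

0.872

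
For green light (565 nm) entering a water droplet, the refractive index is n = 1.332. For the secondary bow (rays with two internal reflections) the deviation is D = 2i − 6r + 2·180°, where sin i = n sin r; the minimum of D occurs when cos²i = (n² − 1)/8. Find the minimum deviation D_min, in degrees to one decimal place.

cos²i = (1.77422 − 1)/8 = 0.09678; i = arccos(0.31109) = 71.875°.
sin r = sin 71.875°/1.332 = 0.71350; r = 45.520°.
D_min = 2·71.875° − 6·45.520° + 360° = 230.628°.

230.6°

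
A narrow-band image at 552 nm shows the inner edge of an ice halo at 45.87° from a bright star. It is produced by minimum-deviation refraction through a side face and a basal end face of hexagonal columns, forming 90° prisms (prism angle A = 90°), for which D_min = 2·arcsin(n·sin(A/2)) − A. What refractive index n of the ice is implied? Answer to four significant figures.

Rearranging: n = sin((D_min + A)/2) / sin(A/2).
(D_min + A)/2 = (45.87° + 90°)/2 = 67.935°.
n = sin 67.935° / sin 45° = 0.9268 / 0.7071 = 1.3106.

1.311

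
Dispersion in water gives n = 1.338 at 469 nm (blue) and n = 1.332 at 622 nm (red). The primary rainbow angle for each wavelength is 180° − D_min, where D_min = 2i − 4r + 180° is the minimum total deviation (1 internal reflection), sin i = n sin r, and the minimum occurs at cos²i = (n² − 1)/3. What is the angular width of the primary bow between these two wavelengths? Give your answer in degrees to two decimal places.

0.87°

At 469 nm (n = 1.338): cos²i = 0.26341 → i = 59.120°, r = 39.899°, D_min = 138.643°, rainbow angle = 41.357°.
At 622 nm (n = 1.332): cos²i = 0.25807 → i = 59.469°, r = 40.290°, D_min = 137.776°, rainbow angle = 42.224°.
Angular width = |41.357° − 42.224°| = 0.867°.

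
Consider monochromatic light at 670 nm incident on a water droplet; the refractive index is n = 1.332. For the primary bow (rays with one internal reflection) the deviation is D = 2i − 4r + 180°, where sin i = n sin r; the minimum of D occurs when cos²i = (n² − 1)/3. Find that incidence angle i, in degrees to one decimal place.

cos²i = (1.332² − 1)/3 = (1.77422 − 1)/3 = 0.25807.
cos i = 0.50801, so i = 59.469°.

59.5°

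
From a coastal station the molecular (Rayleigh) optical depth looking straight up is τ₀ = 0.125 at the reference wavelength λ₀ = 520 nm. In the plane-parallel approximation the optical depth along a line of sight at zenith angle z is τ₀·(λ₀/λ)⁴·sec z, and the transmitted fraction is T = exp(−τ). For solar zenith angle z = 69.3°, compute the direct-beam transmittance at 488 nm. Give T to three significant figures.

0.634

sec 69.3° = 2.8291.
τ = 0.125 × (520/488)⁴ × 2.8291 = 0.125 × 1.2892 × 2.8291 = 0.4559.
T = exp(−0.4559) = 0.6339.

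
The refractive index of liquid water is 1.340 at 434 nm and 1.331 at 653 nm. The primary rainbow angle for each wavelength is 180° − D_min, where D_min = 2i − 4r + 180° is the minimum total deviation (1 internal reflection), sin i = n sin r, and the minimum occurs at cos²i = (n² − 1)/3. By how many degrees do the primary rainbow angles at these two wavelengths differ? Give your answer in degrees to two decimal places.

At 434 nm (n = 1.340): cos²i = 0.26520 → i = 59.004°, r = 39.770°, D_min = 138.929°, rainbow angle = 41.071°.
At 653 nm (n = 1.331): cos²i = 0.25719 → i = 59.527°, r = 40.356°, D_min = 137.630°, rainbow angle = 42.370°.
Angular width = |41.071° − 42.370°| = 1.299°.

1.30°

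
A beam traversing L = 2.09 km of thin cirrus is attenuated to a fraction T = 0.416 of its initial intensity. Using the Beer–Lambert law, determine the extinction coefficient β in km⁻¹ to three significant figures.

0.420 km⁻¹

Beer–Lambert: T = exp(−βL) ⇒ β = −ln(T)/L = −ln(0.416)/2.09 = 0.8771/2.09 = 0.4197 km⁻¹.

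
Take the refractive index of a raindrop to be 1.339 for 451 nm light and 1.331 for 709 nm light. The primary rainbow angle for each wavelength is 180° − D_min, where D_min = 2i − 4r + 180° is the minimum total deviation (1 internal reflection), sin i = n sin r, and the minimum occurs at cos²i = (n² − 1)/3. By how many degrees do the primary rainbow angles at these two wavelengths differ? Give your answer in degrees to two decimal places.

At 451 nm (n = 1.339): cos²i = 0.26431 → i = 59.062°, r = 39.834°, D_min = 138.786°, rainbow angle = 41.214°.
At 709 nm (n = 1.331): cos²i = 0.25719 → i = 59.527°, r = 40.356°, D_min = 137.630°, rainbow angle = 42.370°.
Angular width = |41.214° − 42.370°| = 1.156°.

1.16°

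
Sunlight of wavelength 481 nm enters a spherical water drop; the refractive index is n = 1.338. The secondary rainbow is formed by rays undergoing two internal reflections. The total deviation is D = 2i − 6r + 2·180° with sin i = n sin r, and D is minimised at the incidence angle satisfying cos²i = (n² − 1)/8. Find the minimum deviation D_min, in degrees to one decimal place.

232.2°

cos²i = (1.79024 − 1)/8 = 0.09878; i = arccos(0.31429) = 71.682°.
sin r = sin 71.682°/1.338 = 0.70951; r = 45.195°.
D_min = 2·71.682° − 6·45.195° + 360° = 232.193°.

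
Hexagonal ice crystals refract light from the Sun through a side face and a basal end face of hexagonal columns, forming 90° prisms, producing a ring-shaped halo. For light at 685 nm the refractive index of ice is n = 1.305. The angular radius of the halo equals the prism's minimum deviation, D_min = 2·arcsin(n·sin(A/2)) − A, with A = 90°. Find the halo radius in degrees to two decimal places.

44.67°

n·sin(A/2) = 1.305 × sin 45° = 1.305 × 0.7071 = 0.9228.
D_min = 2·arcsin(0.9228) − 90° = 2 × 67.335° − 90° = 44.670°.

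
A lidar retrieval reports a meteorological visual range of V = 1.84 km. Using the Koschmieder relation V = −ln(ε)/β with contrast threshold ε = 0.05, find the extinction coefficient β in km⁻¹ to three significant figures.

1.63 km⁻¹

β = −ln(0.05) / V = 2.996 / 1.84 = 1.6281 km⁻¹.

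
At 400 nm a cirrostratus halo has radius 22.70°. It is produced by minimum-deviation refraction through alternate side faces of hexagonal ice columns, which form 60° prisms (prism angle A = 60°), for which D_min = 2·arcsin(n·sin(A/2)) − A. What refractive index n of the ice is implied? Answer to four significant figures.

Rearranging: n = sin((D_min + A)/2) / sin(A/2).
(D_min + A)/2 = (22.70° + 60°)/2 = 41.350°.
n = sin 41.350° / sin 30° = 0.6607 / 0.5000 = 1.3213.

1.321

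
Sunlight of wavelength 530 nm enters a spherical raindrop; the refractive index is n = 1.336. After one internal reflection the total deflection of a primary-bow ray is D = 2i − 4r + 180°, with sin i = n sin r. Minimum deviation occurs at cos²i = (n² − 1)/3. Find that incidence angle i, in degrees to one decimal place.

cos²i = (1.336² − 1)/3 = (1.78490 − 1)/3 = 0.26163.
cos i = 0.51150, so i = 59.236°.

59.2°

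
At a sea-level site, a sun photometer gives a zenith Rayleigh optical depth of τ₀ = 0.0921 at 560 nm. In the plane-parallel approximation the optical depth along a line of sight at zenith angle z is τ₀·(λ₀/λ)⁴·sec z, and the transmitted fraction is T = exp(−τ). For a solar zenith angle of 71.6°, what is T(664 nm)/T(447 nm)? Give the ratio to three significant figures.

Airmass: sec 71.6° = 3.1681.
τ(664 nm) = 0.0921 × (560/664)⁴ × 3.1681 = 0.0921 × 0.5059 × 3.1681 = 0.1476.
τ(447 nm) = 0.0921 × (560/447)⁴ × 3.1681 = 0.0921 × 2.4633 × 3.1681 = 0.7187.
T(664)/T(447) = exp(τ_B − τ_A) = exp(0.5711) = 1.7703.

1.77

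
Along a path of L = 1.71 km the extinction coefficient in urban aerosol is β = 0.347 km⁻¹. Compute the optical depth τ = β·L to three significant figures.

0.593

τ = β·L = 0.347 × 1.71 = 0.5934.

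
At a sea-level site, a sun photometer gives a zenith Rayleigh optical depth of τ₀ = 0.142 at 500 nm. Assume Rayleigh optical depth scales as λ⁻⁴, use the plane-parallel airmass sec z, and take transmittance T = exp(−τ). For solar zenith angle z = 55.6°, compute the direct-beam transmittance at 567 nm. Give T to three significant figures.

sec 55.6° = 1.7700.
τ = 0.142 × (500/567)⁴ × 1.7700 = 0.142 × 0.6047 × 1.7700 = 0.1520.
T = exp(−0.1520) = 0.8590.

0.859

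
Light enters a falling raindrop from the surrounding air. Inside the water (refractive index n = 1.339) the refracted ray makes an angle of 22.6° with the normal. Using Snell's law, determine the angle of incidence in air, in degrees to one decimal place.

Snell: sin θ_i = n · sin θ_r = 1.339 × sin 22.6° = 1.339 × 0.3843 = 0.5146.
θ_i = arcsin(0.5146) = 30.97°.

31.0°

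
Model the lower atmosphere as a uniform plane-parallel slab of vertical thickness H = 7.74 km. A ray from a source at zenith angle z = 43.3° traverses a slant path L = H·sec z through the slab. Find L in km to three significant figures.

sec z = 1/cos 43.3° = 1.3741.
L = 7.74 × 1.3741 = 10.635 km.

10.6 km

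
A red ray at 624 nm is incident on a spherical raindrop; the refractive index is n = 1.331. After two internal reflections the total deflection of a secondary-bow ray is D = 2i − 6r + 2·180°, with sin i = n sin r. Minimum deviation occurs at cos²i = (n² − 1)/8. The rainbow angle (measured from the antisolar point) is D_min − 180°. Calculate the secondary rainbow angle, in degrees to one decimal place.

cos²i = (1.77156 − 1)/8 = 0.09645; i = arccos(0.31056) = 71.907°.
sin r = sin 71.907°/1.331 = 0.71417; r = 45.575°.
D_min = 2·71.907° − 6·45.575° + 360° = 230.365°.
Rainbow angle = D_min − 180° = 50.365°.

50.4°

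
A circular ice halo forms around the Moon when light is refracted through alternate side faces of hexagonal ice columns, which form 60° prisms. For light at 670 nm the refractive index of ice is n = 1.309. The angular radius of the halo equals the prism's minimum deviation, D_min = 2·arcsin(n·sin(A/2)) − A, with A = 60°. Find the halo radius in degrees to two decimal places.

21.76°

n·sin(A/2) = 1.309 × sin 30° = 1.309 × 0.5000 = 0.6545.
D_min = 2·arcsin(0.6545) − 60° = 2 × 40.882° − 60° = 21.763°.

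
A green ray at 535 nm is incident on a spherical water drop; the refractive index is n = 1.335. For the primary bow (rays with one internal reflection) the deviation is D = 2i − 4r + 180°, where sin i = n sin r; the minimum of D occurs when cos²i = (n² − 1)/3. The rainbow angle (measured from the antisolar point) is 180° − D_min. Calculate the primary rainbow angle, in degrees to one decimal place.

cos²i = (1.78222 − 1)/3 = 0.26074; i = arccos(0.51063) = 59.294°.
sin r = sin 59.294°/1.335 = 0.64405; r = 40.094°.
D_min = 2·59.294° − 4·40.094° + 180° = 138.212°.
Rainbow angle = 180° − D_min = 41.788°.

41.8°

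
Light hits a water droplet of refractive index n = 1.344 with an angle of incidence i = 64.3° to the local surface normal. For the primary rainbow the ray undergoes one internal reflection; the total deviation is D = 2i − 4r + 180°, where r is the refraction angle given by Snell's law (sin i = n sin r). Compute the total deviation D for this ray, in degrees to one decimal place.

sin r = sin 64.3° / 1.344 = 0.9011/1.344 = 0.6704; r = 42.10°.
D = 2·64.3° − 4·42.10° + 180° = 128.60° − 168.41° + 180° = 140.19°.

140.2°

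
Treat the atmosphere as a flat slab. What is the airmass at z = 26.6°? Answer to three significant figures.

1.12

X = sec z = 1/cos 26.6° = 1/0.8942 = 1.1184.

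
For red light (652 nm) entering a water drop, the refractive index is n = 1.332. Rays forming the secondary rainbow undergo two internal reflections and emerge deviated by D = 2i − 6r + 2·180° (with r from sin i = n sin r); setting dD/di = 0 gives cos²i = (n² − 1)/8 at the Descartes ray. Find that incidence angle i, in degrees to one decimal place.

cos²i = (1.332² − 1)/8 = (1.77422 − 1)/8 = 0.09678.
cos i = 0.31109, so i = 71.875°.

71.9°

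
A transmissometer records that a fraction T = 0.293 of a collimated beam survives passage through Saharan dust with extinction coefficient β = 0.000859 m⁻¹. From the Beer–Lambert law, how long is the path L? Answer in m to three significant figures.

1430 m

Beer–Lambert: T = exp(−βL) ⇒ L = −ln(T)/β = −ln(0.293)/0.000859 = 1.2276/0.000859 = 1429 m.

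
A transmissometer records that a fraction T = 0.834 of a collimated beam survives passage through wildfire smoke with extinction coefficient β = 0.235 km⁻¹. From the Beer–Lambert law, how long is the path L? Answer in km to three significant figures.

0.772 km

Beer–Lambert: T = exp(−βL) ⇒ L = −ln(T)/β = −ln(0.834)/0.235 = 0.1815/0.235 = 0.7724 km.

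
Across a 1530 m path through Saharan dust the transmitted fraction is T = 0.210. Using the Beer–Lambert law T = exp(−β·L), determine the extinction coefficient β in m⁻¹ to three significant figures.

Beer–Lambert: T = exp(−βL) ⇒ β = −ln(T)/L = −ln(0.210)/1530 = 1.5606/1530 = 0.00102 m⁻¹.

0.00102 m⁻¹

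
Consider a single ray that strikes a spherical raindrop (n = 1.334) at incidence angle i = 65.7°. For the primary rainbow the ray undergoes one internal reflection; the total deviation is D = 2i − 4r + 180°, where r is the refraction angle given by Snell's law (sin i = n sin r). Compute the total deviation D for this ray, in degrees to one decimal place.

139.0°

sin r = sin 65.7° / 1.334 = 0.9114/1.334 = 0.6832; r = 43.10°.
D = 2·65.7° − 4·43.10° + 180° = 131.40° − 172.38° + 180° = 139.02°.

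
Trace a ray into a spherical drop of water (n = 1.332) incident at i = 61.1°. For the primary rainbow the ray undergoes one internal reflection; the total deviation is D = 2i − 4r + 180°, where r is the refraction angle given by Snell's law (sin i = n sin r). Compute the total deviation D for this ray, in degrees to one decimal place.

sin r = sin 61.1° / 1.332 = 0.8755/1.332 = 0.6573; r = 41.09°.
D = 2·61.1° − 4·41.09° + 180° = 122.20° − 164.36° + 180° = 137.84°.

137.8°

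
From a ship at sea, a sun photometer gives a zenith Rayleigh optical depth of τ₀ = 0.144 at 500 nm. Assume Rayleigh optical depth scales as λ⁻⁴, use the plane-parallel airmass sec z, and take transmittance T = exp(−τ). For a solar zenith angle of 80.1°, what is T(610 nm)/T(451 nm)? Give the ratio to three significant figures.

Airmass: sec 80.1° = 5.8164.
τ(610 nm) = 0.144 × (500/610)⁴ × 5.8164 = 0.144 × 0.4514 × 5.8164 = 0.3781.
τ(451 nm) = 0.144 × (500/451)⁴ × 5.8164 = 0.144 × 1.5107 × 5.8164 = 1.2653.
T(610)/T(451) = exp(τ_B − τ_A) = exp(0.8872) = 2.4283.

2.43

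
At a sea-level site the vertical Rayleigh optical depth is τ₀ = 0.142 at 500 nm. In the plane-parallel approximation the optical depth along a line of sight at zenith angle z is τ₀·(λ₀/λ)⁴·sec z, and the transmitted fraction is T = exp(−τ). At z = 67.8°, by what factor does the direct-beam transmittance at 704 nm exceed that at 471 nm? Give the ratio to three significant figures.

1.46

Airmass: sec 67.8° = 2.6466.
τ(704 nm) = 0.142 × (500/704)⁴ × 2.6466 = 0.142 × 0.2544 × 2.6466 = 0.0956.
τ(471 nm) = 0.142 × (500/471)⁴ × 2.6466 = 0.142 × 1.2700 × 2.6466 = 0.4773.
T(704)/T(471) = exp(τ_B − τ_A) = exp(0.3817) = 1.4647.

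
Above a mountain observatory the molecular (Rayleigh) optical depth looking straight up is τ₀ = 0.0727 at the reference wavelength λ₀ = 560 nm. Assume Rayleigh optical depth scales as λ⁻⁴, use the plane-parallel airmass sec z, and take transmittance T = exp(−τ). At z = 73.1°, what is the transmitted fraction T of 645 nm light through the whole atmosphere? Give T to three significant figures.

sec 73.1° = 3.4399.
τ = 0.0727 × (560/645)⁴ × 3.4399 = 0.0727 × 0.5682 × 3.4399 = 0.1421.
T = exp(−0.1421) = 0.8675.

0.868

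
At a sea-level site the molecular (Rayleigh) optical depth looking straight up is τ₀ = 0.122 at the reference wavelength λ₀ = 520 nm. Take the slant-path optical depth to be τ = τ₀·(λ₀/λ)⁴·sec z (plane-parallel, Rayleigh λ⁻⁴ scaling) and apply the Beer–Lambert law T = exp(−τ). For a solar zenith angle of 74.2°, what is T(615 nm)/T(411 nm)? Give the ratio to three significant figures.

Airmass: sec 74.2° = 3.6727.
τ(615 nm) = 0.122 × (520/615)⁴ × 3.6727 = 0.122 × 0.5111 × 3.6727 = 0.2290.
τ(411 nm) = 0.122 × (520/411)⁴ × 3.6727 = 0.122 × 2.5624 × 3.6727 = 1.1481.
T(615)/T(411) = exp(τ_B − τ_A) = exp(0.9191) = 2.5071.

2.51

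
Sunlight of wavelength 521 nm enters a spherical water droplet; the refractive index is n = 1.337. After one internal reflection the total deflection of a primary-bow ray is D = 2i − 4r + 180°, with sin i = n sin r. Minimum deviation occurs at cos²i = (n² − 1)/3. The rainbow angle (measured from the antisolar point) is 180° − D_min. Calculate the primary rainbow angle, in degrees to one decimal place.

41.5°

cos²i = (1.78757 − 1)/3 = 0.26252; i = arccos(0.51237) = 59.178°.
sin r = sin 59.178°/1.337 = 0.64231; r = 39.964°.
D_min = 2·59.178° − 4·39.964° + 180° = 138.500°.
Rainbow angle = 180° − D_min = 41.500°.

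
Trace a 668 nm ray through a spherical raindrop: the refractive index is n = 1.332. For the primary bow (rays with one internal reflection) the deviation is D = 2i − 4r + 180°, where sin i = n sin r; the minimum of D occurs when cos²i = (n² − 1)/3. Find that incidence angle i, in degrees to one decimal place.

59.5°

cos²i = (1.332² − 1)/3 = (1.77422 − 1)/3 = 0.25807.
cos i = 0.50801, so i = 59.469°.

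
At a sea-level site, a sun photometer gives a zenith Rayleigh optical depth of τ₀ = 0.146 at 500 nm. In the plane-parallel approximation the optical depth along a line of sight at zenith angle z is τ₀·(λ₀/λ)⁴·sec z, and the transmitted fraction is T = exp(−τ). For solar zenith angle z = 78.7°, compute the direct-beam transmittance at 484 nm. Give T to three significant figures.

sec 78.7° = 5.1034.
τ = 0.146 × (500/484)⁴ × 5.1034 = 0.146 × 1.1389 × 5.1034 = 0.8486.
T = exp(−0.8486) = 0.4280.

0.428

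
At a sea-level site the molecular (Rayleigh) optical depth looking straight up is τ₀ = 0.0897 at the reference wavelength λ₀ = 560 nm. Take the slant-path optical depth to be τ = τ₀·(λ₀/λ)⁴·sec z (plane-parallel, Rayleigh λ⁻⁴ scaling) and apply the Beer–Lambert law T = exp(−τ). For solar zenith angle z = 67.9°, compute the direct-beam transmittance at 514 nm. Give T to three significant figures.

0.715

sec 67.9° = 2.6580.
τ = 0.0897 × (560/514)⁴ × 2.6580 = 0.0897 × 1.4090 × 2.6580 = 0.3359.
T = exp(−0.3359) = 0.7147.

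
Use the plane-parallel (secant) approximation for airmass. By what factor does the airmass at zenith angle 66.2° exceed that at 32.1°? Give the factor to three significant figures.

2.10

X(66.2°)/X(32.1°) = sec 66.2° / sec 32.1° = cos 32.1° / cos 66.2° = 0.8471/0.4035 = 2.0992.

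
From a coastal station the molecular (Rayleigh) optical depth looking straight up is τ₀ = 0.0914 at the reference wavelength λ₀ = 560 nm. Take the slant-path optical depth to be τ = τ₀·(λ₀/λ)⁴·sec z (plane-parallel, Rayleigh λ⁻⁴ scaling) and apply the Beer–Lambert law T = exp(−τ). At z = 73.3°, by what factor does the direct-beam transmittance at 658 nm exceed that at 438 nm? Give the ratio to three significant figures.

1.98

Airmass: sec 73.3° = 3.4799.
τ(658 nm) = 0.0914 × (560/658)⁴ × 3.4799 = 0.0914 × 0.5246 × 3.4799 = 0.1669.
τ(438 nm) = 0.0914 × (560/438)⁴ × 3.4799 = 0.0914 × 2.6721 × 3.4799 = 0.8499.
T(658)/T(438) = exp(τ_B − τ_A) = exp(0.6830) = 1.9799.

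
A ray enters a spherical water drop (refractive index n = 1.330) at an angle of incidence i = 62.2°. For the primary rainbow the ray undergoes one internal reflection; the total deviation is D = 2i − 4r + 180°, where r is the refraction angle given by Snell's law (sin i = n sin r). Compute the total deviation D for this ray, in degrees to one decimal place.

137.6°

sin r = sin 62.2° / 1.330 = 0.8846/1.330 = 0.6651; r = 41.69°.
D = 2·62.2° − 4·41.69° + 180° = 124.40° − 166.76° + 180° = 137.64°.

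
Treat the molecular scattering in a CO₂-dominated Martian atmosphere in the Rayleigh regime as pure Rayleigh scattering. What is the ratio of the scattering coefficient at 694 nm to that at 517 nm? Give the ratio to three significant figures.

0.308

Rayleigh scattering ∝ λ⁻⁴, so the ratio of coefficients is the inverse fourth power of the wavelength ratio.
σ(694)/σ(517) = (517/694)⁴ = (0.7450)⁴ = 0.308.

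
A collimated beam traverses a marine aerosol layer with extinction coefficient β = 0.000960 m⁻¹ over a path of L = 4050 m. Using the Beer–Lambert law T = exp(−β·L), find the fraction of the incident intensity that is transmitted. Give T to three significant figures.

0.0205

τ = β·L = 0.000960 × 4050 = 3.8880.
T = exp(−3.8880) = 0.0205.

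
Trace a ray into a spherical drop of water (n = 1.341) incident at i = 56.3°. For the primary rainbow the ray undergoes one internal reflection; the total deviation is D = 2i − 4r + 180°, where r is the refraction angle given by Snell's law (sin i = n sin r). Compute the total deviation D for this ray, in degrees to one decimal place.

sin r = sin 56.3° / 1.341 = 0.8320/1.341 = 0.6204; r = 38.35°.
D = 2·56.3° − 4·38.35° + 180° = 112.60° − 153.38° + 180° = 139.22°.

139.2°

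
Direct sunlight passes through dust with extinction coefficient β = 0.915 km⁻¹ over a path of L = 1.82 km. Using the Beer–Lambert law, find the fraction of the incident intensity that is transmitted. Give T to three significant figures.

0.189

τ = β·L = 0.915 × 1.82 = 1.6653.
T = exp(−1.6653) = 0.1891.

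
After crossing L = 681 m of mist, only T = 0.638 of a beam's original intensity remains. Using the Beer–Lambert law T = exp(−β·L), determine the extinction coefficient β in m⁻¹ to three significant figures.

Beer–Lambert: T = exp(−βL) ⇒ β = −ln(T)/L = −ln(0.638)/681 = 0.4494/681 = 0.0006599 m⁻¹.

0.000660 m⁻¹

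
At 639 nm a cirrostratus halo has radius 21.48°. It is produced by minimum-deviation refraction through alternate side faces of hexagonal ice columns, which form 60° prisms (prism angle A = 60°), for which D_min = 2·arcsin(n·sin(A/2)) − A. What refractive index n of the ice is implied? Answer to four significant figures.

1.305

Rearranging: n = sin((D_min + A)/2) / sin(A/2).
(D_min + A)/2 = (21.48° + 60°)/2 = 40.740°.
n = sin 40.740° / sin 30° = 0.6526 / 0.5000 = 1.3053.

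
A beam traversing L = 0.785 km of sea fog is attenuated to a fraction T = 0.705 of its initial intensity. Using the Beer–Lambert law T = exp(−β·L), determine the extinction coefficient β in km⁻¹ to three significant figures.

Beer–Lambert: T = exp(−βL) ⇒ β = −ln(T)/L = −ln(0.705)/0.785 = 0.3496/0.785 = 0.4453 km⁻¹.

0.445 km⁻¹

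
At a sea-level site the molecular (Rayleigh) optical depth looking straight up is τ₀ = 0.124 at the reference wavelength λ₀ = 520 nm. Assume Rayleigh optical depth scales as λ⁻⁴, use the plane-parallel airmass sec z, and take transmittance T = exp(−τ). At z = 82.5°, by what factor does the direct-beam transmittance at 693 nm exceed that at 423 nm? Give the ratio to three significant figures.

Airmass: sec 82.5° = 7.6613.
τ(693 nm) = 0.124 × (520/693)⁴ × 7.6613 = 0.124 × 0.3170 × 7.6613 = 0.3012.
τ(423 nm) = 0.124 × (520/423)⁴ × 7.6613 = 0.124 × 2.2838 × 7.6613 = 2.1696.
T(693)/T(423) = exp(τ_B − τ_A) = exp(1.8684) = 6.4780.

6.48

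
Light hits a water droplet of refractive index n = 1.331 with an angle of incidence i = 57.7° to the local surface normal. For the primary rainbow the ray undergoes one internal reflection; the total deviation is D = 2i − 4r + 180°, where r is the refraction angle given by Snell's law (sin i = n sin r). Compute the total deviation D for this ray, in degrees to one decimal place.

sin r = sin 57.7° / 1.331 = 0.8453/1.331 = 0.6351; r = 39.42°.
D = 2·57.7° − 4·39.42° + 180° = 115.40° − 157.70° + 180° = 137.70°.

137.7°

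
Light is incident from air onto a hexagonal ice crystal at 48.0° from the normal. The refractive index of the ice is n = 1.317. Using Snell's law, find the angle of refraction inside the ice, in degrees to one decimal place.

34.4°

Snell: sin θ_r = sin θ_i / n = sin 48.0° / 1.317 = 0.7431 / 1.317 = 0.5643.
θ_r = arcsin(0.5643) = 34.35°.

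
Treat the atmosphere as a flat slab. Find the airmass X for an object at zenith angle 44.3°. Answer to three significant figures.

1.40

X = sec z = 1/cos 44.3° = 1/0.7157 = 1.3972.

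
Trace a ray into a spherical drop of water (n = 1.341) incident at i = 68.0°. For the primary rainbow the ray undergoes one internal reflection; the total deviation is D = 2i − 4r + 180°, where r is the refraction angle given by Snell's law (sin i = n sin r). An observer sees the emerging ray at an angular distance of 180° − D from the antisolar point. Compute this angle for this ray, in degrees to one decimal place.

39.0°

sin r = sin 68.0° / 1.341 = 0.9272/1.341 = 0.6914; r = 43.74°.
D = 2·68.0° − 4·43.74° + 180° = 136.00° − 174.97° + 180° = 141.03°.
Angle from antisolar point = 180° − D = 38.97°.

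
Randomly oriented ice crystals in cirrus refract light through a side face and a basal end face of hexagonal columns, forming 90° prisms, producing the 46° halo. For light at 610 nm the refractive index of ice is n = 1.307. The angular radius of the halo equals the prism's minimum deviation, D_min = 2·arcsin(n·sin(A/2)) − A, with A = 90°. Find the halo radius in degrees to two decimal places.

n·sin(A/2) = 1.307 × sin 45° = 1.307 × 0.7071 = 0.9242.
D_min = 2·arcsin(0.9242) − 90° = 2 × 67.546° − 90° = 45.093°.

45.09°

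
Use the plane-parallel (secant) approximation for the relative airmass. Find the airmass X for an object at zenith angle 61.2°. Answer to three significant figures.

X = sec z = 1/cos 61.2° = 1/0.4818 = 2.0757.

2.08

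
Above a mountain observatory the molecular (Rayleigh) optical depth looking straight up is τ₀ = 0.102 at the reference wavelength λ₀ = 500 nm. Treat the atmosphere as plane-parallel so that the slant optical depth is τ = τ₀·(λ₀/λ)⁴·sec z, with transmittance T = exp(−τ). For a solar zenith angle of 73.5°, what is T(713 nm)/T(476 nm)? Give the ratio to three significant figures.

Airmass: sec 73.5° = 3.5209.
τ(713 nm) = 0.102 × (500/713)⁴ × 3.5209 = 0.102 × 0.2418 × 3.5209 = 0.0869.
τ(476 nm) = 0.102 × (500/476)⁴ × 3.5209 = 0.102 × 1.2175 × 3.5209 = 0.4372.
T(713)/T(476) = exp(τ_B − τ_A) = exp(0.3504) = 1.4196.

1.42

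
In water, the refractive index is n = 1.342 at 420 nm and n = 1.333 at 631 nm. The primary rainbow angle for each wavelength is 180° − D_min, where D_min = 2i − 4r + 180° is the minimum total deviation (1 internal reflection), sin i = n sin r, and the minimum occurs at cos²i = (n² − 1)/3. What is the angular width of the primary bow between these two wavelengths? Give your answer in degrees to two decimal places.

1.29°

At 420 nm (n = 1.342): cos²i = 0.26699 → i = 58.888°, r = 39.641°, D_min = 139.213°, rainbow angle = 40.787°.
At 631 nm (n = 1.333): cos²i = 0.25896 → i = 59.410°, r = 40.225°, D_min = 137.922°, rainbow angle = 42.078°.
Angular width = |40.787° − 42.078°| = 1.291°.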